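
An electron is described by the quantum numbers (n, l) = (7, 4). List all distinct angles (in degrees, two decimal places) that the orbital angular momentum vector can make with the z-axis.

|L| = ℏ√(l(l+1)) = 2√5 ℏ.
cos θ = m_l/√20 for each m_l ∈ {-4, -3, -2, -1, 0, 1, 2, 3, 4}.

θ ∈ {26.57°, 47.87°, 63.43°, 77.08°, 90.00°, 102.92°, 116.57°, 132.13°, 153.43°}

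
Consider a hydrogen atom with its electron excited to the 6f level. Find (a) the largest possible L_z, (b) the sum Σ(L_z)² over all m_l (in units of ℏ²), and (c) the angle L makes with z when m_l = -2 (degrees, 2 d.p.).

The 6f level has l = 3.
L_z,max = lℏ = 3ℏ.
Σ m_l² = 28, so Σ(L_z)² = 28 ℏ².
For m_l = -2: cos θ = -2/√12, θ ≈ 125.26°.

L_z,max = 3ℏ; Σ(L_z)² = 28 ℏ²; θ(m_l=-2) ≈ 125.26°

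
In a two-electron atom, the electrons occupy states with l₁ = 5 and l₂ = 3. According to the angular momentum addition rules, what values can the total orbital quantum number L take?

L = 2, 3, 4, 5, 6, 7, 8

By the triangle rule, |l₁ − l₂| ≤ L ≤ l₁ + l₂.
L ∈ {2, 3, 4, 5, 6, 7, 8}.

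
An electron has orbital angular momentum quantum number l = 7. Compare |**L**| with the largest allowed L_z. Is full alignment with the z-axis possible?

|L| = 2√14 ℏ ≈ 7.4833ℏ, while L_z,max = lℏ = 7ℏ.
Since |L| > L_z,max, the vector can never point exactly along z; the closest it comes is θ_min = arccos(7/√56) ≈ 20.7°.

No: L_z,max = 7ℏ < |L| = 2√14 ℏ ≈ 7.483ℏ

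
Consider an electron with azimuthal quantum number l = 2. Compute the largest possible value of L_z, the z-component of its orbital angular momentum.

L_z = m_l ℏ with m_l ∈ {−2, …, 2}; the maximum is m_l = 2.

L_z,max = 2ℏ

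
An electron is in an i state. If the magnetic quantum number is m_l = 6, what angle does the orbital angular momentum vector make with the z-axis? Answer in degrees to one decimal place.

For an i orbital, l = 6.
|L| = ℏ√(l(l+1)) = √42 ℏ.
L_z = m_l ℏ = 6ℏ.
cos θ = L_z/|L| = 6/√42, so θ ≈ 22.2°.

θ ≈ 22.2°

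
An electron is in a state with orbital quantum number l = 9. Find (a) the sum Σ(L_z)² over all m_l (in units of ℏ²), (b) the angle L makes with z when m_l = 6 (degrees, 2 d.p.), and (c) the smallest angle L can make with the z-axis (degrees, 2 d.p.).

Σ m_l² = 570, so Σ(L_z)² = 570 ℏ².
For m_l = 6: cos θ = 6/√90, θ ≈ 50.77°.
cos θ_min = 9/√90, so θ_min ≈ 18.43°.

Σ(L_z)² = 570 ℏ²; θ(m_l=6) ≈ 50.77°; θ_min ≈ 18.43°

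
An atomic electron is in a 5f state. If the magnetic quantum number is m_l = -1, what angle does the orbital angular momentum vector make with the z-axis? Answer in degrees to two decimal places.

The 5f subshell has l = 3.
|L| = ℏ√(l(l+1)) = 2√3 ℏ.
L_z = m_l ℏ = −1ℏ.
cos θ = L_z/|L| = -1/√12, so θ ≈ 106.78°.

θ ≈ 106.78°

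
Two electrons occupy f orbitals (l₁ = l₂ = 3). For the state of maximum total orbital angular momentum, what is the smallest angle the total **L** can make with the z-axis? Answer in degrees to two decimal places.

L runs from |3 − 3| = 0 to 3 + 3 = 6.
L ∈ {0, 1, 2, 3, 4, 5, 6}.
The maximum is L = 6, with |L_tot| = ℏ√(6·7) = √42 ℏ.
The minimum angle with z is arccos(6/√42) ≈ 22.21°.

θ_min ≈ 22.21°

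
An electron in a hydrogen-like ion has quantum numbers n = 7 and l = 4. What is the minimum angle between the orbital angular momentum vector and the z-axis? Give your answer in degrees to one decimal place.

θ_min ≈ 26.6°

|L| = ℏ√(l(l+1)) = 2√5 ℏ.
The smallest angle corresponds to the largest L_z, i.e. m_l = l = 4, giving L_z = 4ℏ.
cos θ_min = 4/√20, so θ_min ≈ 26.6°.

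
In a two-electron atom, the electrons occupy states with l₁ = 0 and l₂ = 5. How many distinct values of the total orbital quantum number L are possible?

1

Angular momentum addition gives L = |l₁ − l₂|, …, l₁ + l₂.
L ∈ {5}.
That is 1 value.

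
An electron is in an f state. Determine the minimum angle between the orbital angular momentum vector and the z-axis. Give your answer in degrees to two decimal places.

θ_min ≈ 30.00°

An f state has l = 3.
|L|² = l(l+1)ℏ² = 12ℏ², so |L| = 2√3 ℏ.
The smallest angle corresponds to the largest L_z, i.e. m_l = l = 3, giving L_z = 3ℏ.
cos θ_min = 3/√12, so θ_min ≈ 30.00°.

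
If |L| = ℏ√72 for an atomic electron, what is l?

l = 8

|L| = ℏ√(l(l+1)), so l(l+1) = 72.
The positive root is l = 8.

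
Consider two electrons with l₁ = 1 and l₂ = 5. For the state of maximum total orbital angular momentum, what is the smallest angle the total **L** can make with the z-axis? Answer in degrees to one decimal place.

θ_min ≈ 22.2°

L runs from |1 − 5| = 4 to 1 + 5 = 6.
L ∈ {4, 5, 6}.
The maximum is L = 6, with |L_tot| = ℏ√(6·7) = √42 ℏ.
The minimum angle with z is arccos(6/√42) ≈ 22.2°.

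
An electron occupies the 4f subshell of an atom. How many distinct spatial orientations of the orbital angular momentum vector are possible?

The 4f subshell has l = 3.
The number of m_l values is 2l + 1 = 2·3 + 1 = 7.

7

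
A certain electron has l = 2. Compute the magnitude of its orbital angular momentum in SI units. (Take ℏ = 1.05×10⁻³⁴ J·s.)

|L| = ℏ√(l(l+1)) = ℏ√(2·3) = √6 ℏ
Numerically, |L| = 2.449 × (1.05×10⁻³⁴ J·s) = 2.57×10⁻³⁴ J·s.

|L| = 2.57×10⁻³⁴ J·s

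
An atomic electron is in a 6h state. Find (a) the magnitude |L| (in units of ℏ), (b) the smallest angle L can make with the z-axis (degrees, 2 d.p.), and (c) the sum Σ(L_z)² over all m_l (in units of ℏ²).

For 6h, l = 5.
|L| = ℏ√(5·6) = √30 ℏ ≈ 5.477ℏ.
cos θ_min = 5/√30, so θ_min ≈ 24.09°.
Σ m_l² = 110, so Σ(L_z)² = 110 ℏ².

|L| = √30 ℏ ≈ 5.477ℏ; θ_min ≈ 24.09°; Σ(L_z)² = 110 ℏ²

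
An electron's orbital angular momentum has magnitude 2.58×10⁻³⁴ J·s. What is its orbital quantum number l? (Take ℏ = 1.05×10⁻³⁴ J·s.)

l = 2

Dividing by ℏ: |L|/ℏ ≈ 2.457.
l(l+1) ≈ 2.457² ≈ 6.04, so l = 2.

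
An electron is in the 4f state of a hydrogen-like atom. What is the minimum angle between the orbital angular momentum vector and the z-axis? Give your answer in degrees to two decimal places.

4f means n = 4, l = 3.
|L| = √(l(l+1)) ℏ = 2√3 ℏ.
The smallest angle corresponds to the largest L_z, i.e. m_l = l = 3, giving L_z = 3ℏ.
cos θ_min = 3/√12, so θ_min ≈ 30.00°.

θ_min ≈ 30.00°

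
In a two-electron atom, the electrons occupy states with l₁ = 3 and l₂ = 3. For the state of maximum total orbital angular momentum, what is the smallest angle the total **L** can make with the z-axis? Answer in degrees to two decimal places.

By the triangle rule, |l₁ − l₂| ≤ L ≤ l₁ + l₂.
L ∈ {0, 1, 2, 3, 4, 5, 6}.
The maximum is L = 6, with |L_tot| = ℏ√(6·7) = √42 ℏ.
The minimum angle with z is arccos(6/√42) ≈ 22.21°.

θ_min ≈ 22.21°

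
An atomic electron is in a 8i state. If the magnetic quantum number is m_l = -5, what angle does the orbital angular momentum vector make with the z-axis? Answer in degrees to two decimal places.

θ ≈ 140.49°

8i means n = 8, l = 6.
|L| = ℏ√(l(l+1)) = √42 ℏ.
L_z = m_l ℏ = −5ℏ.
cos θ = L_z/|L| = -5/√42, so θ ≈ 140.49°.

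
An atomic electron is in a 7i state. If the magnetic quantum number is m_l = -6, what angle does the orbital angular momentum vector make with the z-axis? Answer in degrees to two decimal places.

For 7i, l = 6.
|L| = √(l(l+1)) ℏ = √42 ℏ.
L_z = m_l ℏ = −6ℏ.
cos θ = L_z/|L| = -6/√42, so θ ≈ 157.79°.

θ ≈ 157.79°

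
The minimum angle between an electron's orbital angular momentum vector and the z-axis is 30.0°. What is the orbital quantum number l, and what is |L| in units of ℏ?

l = 3, |L| = 2√3 ℏ ≈ 3.464ℏ

cos θ_min = l/√(l(l+1)) = √(l/(l+1)), so l/(l+1) = cos²(30.0°) = 0.7500.
Solving: l = 3.
Then |L| = ℏ√(3·4) = 2√3 ℏ.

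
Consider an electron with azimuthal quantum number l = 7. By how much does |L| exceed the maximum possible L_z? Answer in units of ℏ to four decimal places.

|L| = 2√14 ℏ ≈ 7.4833ℏ, while L_z,max = lℏ = 7ℏ.
The difference is (2√14 − 7)ℏ ≈ 0.4833ℏ.

|L| − L_z,max ≈ 0.4833ℏ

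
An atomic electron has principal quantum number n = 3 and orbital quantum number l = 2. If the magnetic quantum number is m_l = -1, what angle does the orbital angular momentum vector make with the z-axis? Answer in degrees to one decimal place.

|L| = √(l(l+1)) ℏ = √6 ℏ.
L_z = m_l ℏ = −1ℏ.
cos θ = L_z/|L| = -1/√6, so θ ≈ 114.1°.

θ ≈ 114.1°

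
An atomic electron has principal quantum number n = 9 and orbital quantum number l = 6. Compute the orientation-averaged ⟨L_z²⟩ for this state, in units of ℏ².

⟨L_z²⟩ = 14 ℏ²

m_l runs from −6 to 6, i.e. {-6, -5, -4, -3, -2, -1, 0, 1, 2, 3, 4, 5, 6}.
⟨L_z²⟩ = ℏ²·(Σ m_l²)/(2l+1) = ℏ²·182/13 = 14ℏ².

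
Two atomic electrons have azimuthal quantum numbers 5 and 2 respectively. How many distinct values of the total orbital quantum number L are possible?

5

L runs from |5 − 2| = 3 to 5 + 2 = 7.
Allowed values: L = 3, 4, 5, 6, 7.
That is 5 values.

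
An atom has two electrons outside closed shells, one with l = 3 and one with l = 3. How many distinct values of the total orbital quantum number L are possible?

By the triangle rule, |l₁ − l₂| ≤ L ≤ l₁ + l₂.
Allowed values: L = 0, 1, 2, 3, 4, 5, 6.
That is 7 values.

7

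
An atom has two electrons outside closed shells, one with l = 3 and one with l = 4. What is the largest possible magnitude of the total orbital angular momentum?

The total orbital quantum number L ranges from |l₁ − l₂| to l₁ + l₂ in integer steps.
Allowed values: L = 1, 2, 3, 4, 5, 6, 7.
The largest magnitude corresponds to L = 7: |L_tot| = ℏ√(7·8) = 2√14 ℏ.

|L_tot|_max = 2√14 ℏ ≈ 7.483ℏ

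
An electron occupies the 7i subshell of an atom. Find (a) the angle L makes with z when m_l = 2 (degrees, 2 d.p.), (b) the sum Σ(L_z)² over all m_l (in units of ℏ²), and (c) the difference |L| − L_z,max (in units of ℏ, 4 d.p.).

θ(m_l=2) ≈ 72.02°; Σ(L_z)² = 182 ℏ²; |L|−L_z,max ≈ 0.4807ℏ

The 7i subshell has l = 6.
For m_l = 2: cos θ = 2/√42, θ ≈ 72.02°.
Σ m_l² = 182, so Σ(L_z)² = 182 ℏ².
|L| − L_z,max = (√42 − 6)ℏ ≈ 0.4807ℏ.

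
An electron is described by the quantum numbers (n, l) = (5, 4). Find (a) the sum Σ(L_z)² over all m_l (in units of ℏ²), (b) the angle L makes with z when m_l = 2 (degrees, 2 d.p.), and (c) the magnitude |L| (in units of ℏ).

Σ m_l² = 60, so Σ(L_z)² = 60 ℏ².
For m_l = 2: cos θ = 2/√20, θ ≈ 63.43°.
|L| = ℏ√(4·5) = 2√5 ℏ ≈ 4.472ℏ.

Σ(L_z)² = 60 ℏ²; θ(m_l=2) ≈ 63.43°; |L| = 2√5 ℏ ≈ 4.472ℏ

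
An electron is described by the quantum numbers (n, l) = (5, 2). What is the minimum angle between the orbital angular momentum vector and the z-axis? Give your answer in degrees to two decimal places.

θ_min ≈ 35.26°

|L|² = l(l+1)ℏ² = 6ℏ², so |L| = √6 ℏ.
The smallest angle corresponds to the largest L_z, i.e. m_l = l = 2, giving L_z = 2ℏ.
cos θ_min = 2/√6, so θ_min ≈ 35.26°.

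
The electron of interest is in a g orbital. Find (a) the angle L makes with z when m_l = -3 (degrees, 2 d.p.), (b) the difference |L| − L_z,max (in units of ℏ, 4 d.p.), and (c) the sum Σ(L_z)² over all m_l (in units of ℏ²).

A g state has l = 4.
For m_l = -3: cos θ = -3/√20, θ ≈ 132.13°.
|L| − L_z,max = (2√5 − 4)ℏ ≈ 0.4721ℏ.
Σ m_l² = 60, so Σ(L_z)² = 60 ℏ².

θ(m_l=-3) ≈ 132.13°; |L|−L_z,max ≈ 0.4721ℏ; Σ(L_z)² = 60 ℏ²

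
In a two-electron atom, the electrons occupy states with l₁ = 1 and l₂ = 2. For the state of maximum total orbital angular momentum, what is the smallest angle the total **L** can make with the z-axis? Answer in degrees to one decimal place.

θ_min ≈ 30.0°

Angular momentum addition gives L = |l₁ − l₂|, …, l₁ + l₂.
So L can be 1, 2, 3.
The maximum is L = 3, with |L_tot| = ℏ√(3·4) = 2√3 ℏ.
The minimum angle with z is arccos(3/√12) ≈ 30.0°.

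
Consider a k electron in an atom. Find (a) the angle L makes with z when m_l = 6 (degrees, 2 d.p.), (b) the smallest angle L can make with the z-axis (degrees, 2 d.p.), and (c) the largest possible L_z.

θ(m_l=6) ≈ 36.70°; θ_min ≈ 20.70°; L_z,max = 7ℏ

A k state has l = 7.
For m_l = 6: cos θ = 6/√56, θ ≈ 36.70°.
cos θ_min = 7/√56, so θ_min ≈ 20.70°.
L_z,max = lℏ = 7ℏ.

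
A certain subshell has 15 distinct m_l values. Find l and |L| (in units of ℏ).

l = 7, |L| = 2√14 ℏ ≈ 7.483ℏ

2l + 1 = 15 ⇒ l = 7.
|L| = ℏ√(l(l+1)) = ℏ√(7·8) = 2√14 ℏ.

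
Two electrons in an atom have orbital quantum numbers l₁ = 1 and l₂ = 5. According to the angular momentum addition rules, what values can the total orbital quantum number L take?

L = 4, 5, 6

The total orbital quantum number L ranges from |l₁ − l₂| to l₁ + l₂ in integer steps.
So L can be 4, 5, 6.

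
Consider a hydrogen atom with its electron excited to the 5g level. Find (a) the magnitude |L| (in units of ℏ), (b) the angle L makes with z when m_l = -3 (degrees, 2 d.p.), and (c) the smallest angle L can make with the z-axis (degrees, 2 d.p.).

|L| = 2√5 ℏ ≈ 4.472ℏ; θ(m_l=-3) ≈ 132.13°; θ_min ≈ 26.57°

The 5g level has l = 4.
|L| = ℏ√(4·5) = 2√5 ℏ ≈ 4.472ℏ.
For m_l = -3: cos θ = -3/√20, θ ≈ 132.13°.
cos θ_min = 4/√20, so θ_min ≈ 26.57°.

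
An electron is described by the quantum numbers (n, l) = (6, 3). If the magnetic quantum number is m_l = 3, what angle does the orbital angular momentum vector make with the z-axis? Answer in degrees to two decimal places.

θ ≈ 30.00°

|L|² = l(l+1)ℏ² = 12ℏ², so |L| = 2√3 ℏ.
L_z = m_l ℏ = 3ℏ.
cos θ = L_z/|L| = 3/√12, so θ ≈ 30.00°.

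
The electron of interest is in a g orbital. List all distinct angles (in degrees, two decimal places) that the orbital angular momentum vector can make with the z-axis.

θ ∈ {26.57°, 47.87°, 63.43°, 77.08°, 90.00°, 102.92°, 116.57°, 132.13°, 153.43°}

A g state has l = 4.
|L|² = l(l+1)ℏ² = 20ℏ², so |L| = 2√5 ℏ.
cos θ = m_l/√20 for each m_l ∈ {-4, -3, -2, -1, 0, 1, 2, 3, 4}.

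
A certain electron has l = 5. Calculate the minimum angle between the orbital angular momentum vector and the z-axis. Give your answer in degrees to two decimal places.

|L| = ℏ√(l(l+1)) = √30 ℏ.
The smallest angle corresponds to the largest L_z, i.e. m_l = l = 5, giving L_z = 5ℏ.
cos θ_min = 5/√30, so θ_min ≈ 24.09°.

θ_min ≈ 24.09°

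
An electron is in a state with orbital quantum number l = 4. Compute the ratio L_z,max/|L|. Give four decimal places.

L_z,max/|L| = 0.8944

|L| = 2√5 ℏ ≈ 4.4721ℏ, while L_z,max = lℏ = 4ℏ.
L_z,max/|L| = 4/√20 = 0.8944.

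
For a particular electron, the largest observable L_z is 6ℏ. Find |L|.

|L| = √42 ℏ ≈ 6.481ℏ

L_z,max = lℏ, so l = 6.
|L| = ℏ√(l(l+1)) = √42 ℏ.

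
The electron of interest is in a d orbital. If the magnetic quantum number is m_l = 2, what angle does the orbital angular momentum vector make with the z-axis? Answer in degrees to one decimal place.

θ ≈ 35.3°

A d state has l = 2.
|L| = ℏ√(l(l+1)) = √6 ℏ.
L_z = m_l ℏ = 2ℏ.
cos θ = L_z/|L| = 2/√6, so θ ≈ 35.3°.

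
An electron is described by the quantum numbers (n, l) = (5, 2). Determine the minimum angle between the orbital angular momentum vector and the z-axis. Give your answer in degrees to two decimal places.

|L|² = l(l+1)ℏ² = 6ℏ², so |L| = √6 ℏ.
The smallest angle corresponds to the largest L_z, i.e. m_l = l = 2, giving L_z = 2ℏ.
cos θ_min = 2/√6, so θ_min ≈ 35.26°.

θ_min ≈ 35.26°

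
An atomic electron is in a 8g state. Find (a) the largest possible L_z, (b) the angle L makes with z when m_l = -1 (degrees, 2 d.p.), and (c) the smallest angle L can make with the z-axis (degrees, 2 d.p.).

The 8g subshell has l = 4.
L_z,max = lℏ = 4ℏ.
For m_l = -1: cos θ = -1/√20, θ ≈ 102.92°.
cos θ_min = 4/√20, so θ_min ≈ 26.57°.

L_z,max = 4ℏ; θ(m_l=-1) ≈ 102.92°; θ_min ≈ 26.57°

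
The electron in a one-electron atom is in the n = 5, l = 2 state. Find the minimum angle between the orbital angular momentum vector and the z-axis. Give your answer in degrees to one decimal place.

|L|² = l(l+1)ℏ² = 6ℏ², so |L| = √6 ℏ.
The smallest angle corresponds to the largest L_z, i.e. m_l = l = 2, giving L_z = 2ℏ.
cos θ_min = 2/√6, so θ_min ≈ 35.3°.

θ_min ≈ 35.3°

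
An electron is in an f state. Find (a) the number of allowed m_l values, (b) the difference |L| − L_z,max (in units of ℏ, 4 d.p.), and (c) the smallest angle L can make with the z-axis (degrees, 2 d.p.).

7 values; |L|−L_z,max ≈ 0.4641ℏ; θ_min ≈ 30.00°

For an f orbital, l = 3.
There are 2l+1 = 7 values of m_l.
|L| − L_z,max = (2√3 − 3)ℏ ≈ 0.4641ℏ.
cos θ_min = 3/√12, so θ_min ≈ 30.00°.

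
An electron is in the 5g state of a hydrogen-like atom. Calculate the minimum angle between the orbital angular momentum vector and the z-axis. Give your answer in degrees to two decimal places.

The 5g subshell has l = 4.
|L| = ℏ√(l(l+1)) = 2√5 ℏ.
The smallest angle corresponds to the largest L_z, i.e. m_l = l = 4, giving L_z = 4ℏ.
cos θ_min = 4/√20, so θ_min ≈ 26.57°.

θ_min ≈ 26.57°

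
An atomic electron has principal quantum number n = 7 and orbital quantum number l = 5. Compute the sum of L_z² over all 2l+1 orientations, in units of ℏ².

The allowed m_l values are -5, -4, -3, -2, -1, 0, 1, 2, 3, 4, 5.
Summing m² from −5 to 5: Σ m_l² = 110.

Σ(L_z)² = 110 ℏ²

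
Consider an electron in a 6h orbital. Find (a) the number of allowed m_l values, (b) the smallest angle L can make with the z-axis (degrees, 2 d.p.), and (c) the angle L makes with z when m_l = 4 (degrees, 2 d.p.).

11 values; θ_min ≈ 24.09°; θ(m_l=4) ≈ 43.09°

For 6h, l = 5.
There are 2l+1 = 11 values of m_l.
cos θ_min = 5/√30, so θ_min ≈ 24.09°.
For m_l = 4: cos θ = 4/√30, θ ≈ 43.09°.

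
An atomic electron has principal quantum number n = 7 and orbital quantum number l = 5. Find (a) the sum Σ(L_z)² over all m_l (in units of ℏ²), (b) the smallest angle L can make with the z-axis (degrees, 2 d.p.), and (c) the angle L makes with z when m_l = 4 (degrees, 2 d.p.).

Σ(L_z)² = 110 ℏ²; θ_min ≈ 24.09°; θ(m_l=4) ≈ 43.09°

Σ m_l² = 110, so Σ(L_z)² = 110 ℏ².
cos θ_min = 5/√30, so θ_min ≈ 24.09°.
For m_l = 4: cos θ = 4/√30, θ ≈ 43.09°.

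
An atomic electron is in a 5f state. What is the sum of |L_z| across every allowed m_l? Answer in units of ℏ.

Σ|L_z| = 12 ℏ

5f means n = 5, l = 3.
The allowed m_l values are -3, -2, -1, 0, 1, 2, 3.
Σ|m_l| = l(l+1) = 12.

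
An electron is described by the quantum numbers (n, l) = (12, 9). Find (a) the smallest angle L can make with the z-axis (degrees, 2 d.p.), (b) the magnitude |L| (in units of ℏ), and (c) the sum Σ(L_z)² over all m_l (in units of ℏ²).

cos θ_min = 9/√90, so θ_min ≈ 18.43°.
|L| = ℏ√(9·10) = 3√10 ℏ ≈ 9.487ℏ.
Σ m_l² = 570, so Σ(L_z)² = 570 ℏ².

θ_min ≈ 18.43°; |L| = 3√10 ℏ ≈ 9.487ℏ; Σ(L_z)² = 570 ℏ²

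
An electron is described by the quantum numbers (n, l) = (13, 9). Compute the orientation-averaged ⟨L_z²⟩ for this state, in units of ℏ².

The allowed m_l values are -9, -8, -7, -6, -5, -4, -3, -2, -1, 0, 1, 2, 3, 4, 5, 6, 7, 8, 9.
⟨L_z²⟩ = ℏ²·(Σ m_l²)/(2l+1) = ℏ²·570/19 = 30ℏ².

⟨L_z²⟩ = 30 ℏ²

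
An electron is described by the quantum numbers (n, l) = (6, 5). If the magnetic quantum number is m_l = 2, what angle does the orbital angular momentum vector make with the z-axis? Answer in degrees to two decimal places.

|L| = ℏ√(l(l+1)) = √30 ℏ.
L_z = m_l ℏ = 2ℏ.
cos θ = L_z/|L| = 2/√30, so θ ≈ 68.58°.

θ ≈ 68.58°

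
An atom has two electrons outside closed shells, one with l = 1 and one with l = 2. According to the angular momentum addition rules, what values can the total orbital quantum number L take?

The total orbital quantum number L ranges from |l₁ − l₂| to l₁ + l₂ in integer steps.
L ∈ {1, 2, 3}.

L = 1, 2, 3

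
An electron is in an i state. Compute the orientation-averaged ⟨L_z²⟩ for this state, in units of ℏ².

An i state has l = 6.
m_l runs from −6 to 6, i.e. {-6, -5, -4, -3, -2, -1, 0, 1, 2, 3, 4, 5, 6}.
⟨L_z²⟩ = ℏ²·(Σ m_l²)/(2l+1) = ℏ²·182/13 = 14ℏ².

⟨L_z²⟩ = 14 ℏ²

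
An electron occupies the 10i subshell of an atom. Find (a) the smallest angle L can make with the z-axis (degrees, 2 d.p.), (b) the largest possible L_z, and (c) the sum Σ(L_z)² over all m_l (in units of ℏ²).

10i means n = 10, l = 6.
cos θ_min = 6/√42, so θ_min ≈ 22.21°.
L_z,max = lℏ = 6ℏ.
Σ m_l² = 182, so Σ(L_z)² = 182 ℏ².

θ_min ≈ 22.21°; L_z,max = 6ℏ; Σ(L_z)² = 182 ℏ²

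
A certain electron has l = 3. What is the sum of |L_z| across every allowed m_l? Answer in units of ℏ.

Σ|L_z| = 12 ℏ

m_l runs from −3 to 3, i.e. {-3, -2, -1, 0, 1, 2, 3}.
Σ|m_l| = 2(1+2+…+3) = 12.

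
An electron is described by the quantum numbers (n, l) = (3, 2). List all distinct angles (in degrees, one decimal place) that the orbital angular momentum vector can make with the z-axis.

θ ∈ {35.3°, 65.9°, 90.0°, 114.1°, 144.7°}

|L| = √(l(l+1)) ℏ = √6 ℏ.
cos θ = m_l/√6 for each m_l ∈ {-2, -1, 0, 1, 2}.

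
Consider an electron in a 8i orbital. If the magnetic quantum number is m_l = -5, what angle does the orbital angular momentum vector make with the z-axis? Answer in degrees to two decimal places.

The 8i subshell has l = 6.
|L| = √(l(l+1)) ℏ = √42 ℏ.
L_z = m_l ℏ = −5ℏ.
cos θ = L_z/|L| = -5/√42, so θ ≈ 140.49°.

θ ≈ 140.49°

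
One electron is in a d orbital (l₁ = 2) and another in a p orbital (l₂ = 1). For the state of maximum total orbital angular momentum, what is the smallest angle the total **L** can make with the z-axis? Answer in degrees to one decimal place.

L runs from |2 − 1| = 1 to 2 + 1 = 3.
Allowed values: L = 1, 2, 3.
The maximum is L = 3, with |L_tot| = ℏ√(3·4) = 2√3 ℏ.
The minimum angle with z is arccos(3/√12) ≈ 30.0°.

θ_min ≈ 30.0°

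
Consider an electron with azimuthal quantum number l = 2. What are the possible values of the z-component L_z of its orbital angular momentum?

L_z = m_l ℏ with m_l ranging from −l to +l in integer steps.
For l = 2: m_l ∈ {-2, -1, 0, 1, 2}.

L_z ∈ {−2ℏ, −ℏ, 0, ℏ, 2ℏ}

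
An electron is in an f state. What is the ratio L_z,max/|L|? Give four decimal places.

For an f orbital, l = 3.
|L| = 2√3 ℏ ≈ 3.4641ℏ, while L_z,max = lℏ = 3ℏ.
L_z,max/|L| = 3/√12 = 0.8660.

L_z,max/|L| = 0.8660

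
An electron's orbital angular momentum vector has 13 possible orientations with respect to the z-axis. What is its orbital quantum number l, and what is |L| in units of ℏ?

13 = 2l + 1, so l = (13−1)/2 = 6.
Then |L| = √(l(l+1)) ℏ = √42 ℏ.

l = 6, |L| = √42 ℏ ≈ 6.481ℏ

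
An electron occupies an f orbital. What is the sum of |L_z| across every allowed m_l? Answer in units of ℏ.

Σ|L_z| = 12 ℏ

F corresponds to l = 3.
m_l ∈ {-3, -2, -1, 0, 1, 2, 3}.
Σ|m_l| = 2·3(3+1)/2 = 12.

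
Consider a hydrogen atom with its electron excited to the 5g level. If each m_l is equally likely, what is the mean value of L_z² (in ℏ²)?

The 5g level has l = 4.
The allowed m_l values are -4, -3, -2, -1, 0, 1, 2, 3, 4.
Average of L_z² over 9 states: 60/9 ℏ² = 6.667 ℏ².

⟨L_z²⟩ = 6.667 ℏ²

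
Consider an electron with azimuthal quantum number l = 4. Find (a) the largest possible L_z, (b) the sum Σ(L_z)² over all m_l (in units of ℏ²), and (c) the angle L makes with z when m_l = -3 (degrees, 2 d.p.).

L_z,max = lℏ = 4ℏ.
Σ m_l² = 60, so Σ(L_z)² = 60 ℏ².
For m_l = -3: cos θ = -3/√20, θ ≈ 132.13°.

L_z,max = 4ℏ; Σ(L_z)² = 60 ℏ²; θ(m_l=-3) ≈ 132.13°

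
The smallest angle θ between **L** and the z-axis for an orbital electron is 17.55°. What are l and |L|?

l = 10, |L| = √110 ℏ ≈ 10.488ℏ

At minimum angle, m_l = l, so cos θ = l/√(l(l+1)); cos²θ = l/(l+1) = 0.9091.
Thus l = 0.9091/(1 − 0.9091) ≈ 10.
Then |L| = ℏ√(10·11) = √110 ℏ.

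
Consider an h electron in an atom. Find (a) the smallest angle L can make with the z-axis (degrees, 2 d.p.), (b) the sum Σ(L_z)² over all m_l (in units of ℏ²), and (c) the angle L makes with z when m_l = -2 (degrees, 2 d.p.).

θ_min ≈ 24.09°; Σ(L_z)² = 110 ℏ²; θ(m_l=-2) ≈ 111.42°

For an h orbital, l = 5.
cos θ_min = 5/√30, so θ_min ≈ 24.09°.
Σ m_l² = 110, so Σ(L_z)² = 110 ℏ².
For m_l = -2: cos θ = -2/√30, θ ≈ 111.42°.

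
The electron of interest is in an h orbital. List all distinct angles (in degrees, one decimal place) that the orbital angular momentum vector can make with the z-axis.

The letter h corresponds to l = 5.
|L| = ℏ√(l(l+1)) = √30 ℏ.
cos θ = m_l/√30 for each m_l ∈ {-5, -4, -3, -2, -1, 0, 1, 2, 3, 4, 5}.

θ ∈ {24.1°, 43.1°, 56.8°, 68.6°, 79.5°, 90.0°, 100.5°, 111.4°, 123.2°, 136.9°, 155.9°}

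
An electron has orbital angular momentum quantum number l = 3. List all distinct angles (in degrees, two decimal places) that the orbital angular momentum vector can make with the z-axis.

θ ∈ {30.00°, 54.74°, 73.22°, 90.00°, 106.78°, 125.26°, 150.00°}

|L| = √(l(l+1)) ℏ = 2√3 ℏ.
cos θ = m_l/√12 for each m_l ∈ {-3, -2, -1, 0, 1, 2, 3}.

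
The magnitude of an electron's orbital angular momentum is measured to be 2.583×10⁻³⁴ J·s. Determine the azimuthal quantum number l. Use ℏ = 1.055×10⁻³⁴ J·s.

Dividing by ℏ: |L|/ℏ ≈ 2.448.
Set l(l+1) = 5.99; the integer solution is l = 2.

l = 2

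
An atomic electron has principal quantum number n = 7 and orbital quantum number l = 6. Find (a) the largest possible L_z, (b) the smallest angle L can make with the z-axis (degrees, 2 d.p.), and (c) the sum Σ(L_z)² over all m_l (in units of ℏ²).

L_z,max = 6ℏ; θ_min ≈ 22.21°; Σ(L_z)² = 182 ℏ²

L_z,max = lℏ = 6ℏ.
cos θ_min = 6/√42, so θ_min ≈ 22.21°.
Σ m_l² = 182, so Σ(L_z)² = 182 ℏ².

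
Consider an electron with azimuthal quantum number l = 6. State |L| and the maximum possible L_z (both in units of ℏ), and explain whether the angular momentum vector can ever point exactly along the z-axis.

No: L_z,max = 6ℏ < |L| = √42 ℏ ≈ 6.481ℏ

|L| = √42 ℏ ≈ 6.4807ℏ, while L_z,max = lℏ = 6ℏ.
Since |L| > L_z,max, the vector can never point exactly along z; the closest it comes is θ_min = arccos(6/√42) ≈ 22.2°.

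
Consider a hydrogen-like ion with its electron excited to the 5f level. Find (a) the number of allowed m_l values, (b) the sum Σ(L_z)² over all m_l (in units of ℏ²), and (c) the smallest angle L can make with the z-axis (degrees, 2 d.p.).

The 5f level has l = 3.
There are 2l+1 = 7 values of m_l.
Σ m_l² = 28, so Σ(L_z)² = 28 ℏ².
cos θ_min = 3/√12, so θ_min ≈ 30.00°.

7 values; Σ(L_z)² = 28 ℏ²; θ_min ≈ 30.00°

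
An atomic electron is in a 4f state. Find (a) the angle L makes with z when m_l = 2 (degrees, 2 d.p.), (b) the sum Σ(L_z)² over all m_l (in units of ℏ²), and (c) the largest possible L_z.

θ(m_l=2) ≈ 54.74°; Σ(L_z)² = 28 ℏ²; L_z,max = 3ℏ

For 4f, l = 3.
For m_l = 2: cos θ = 2/√12, θ ≈ 54.74°.
Σ m_l² = 28, so Σ(L_z)² = 28 ℏ².
L_z,max = lℏ = 3ℏ.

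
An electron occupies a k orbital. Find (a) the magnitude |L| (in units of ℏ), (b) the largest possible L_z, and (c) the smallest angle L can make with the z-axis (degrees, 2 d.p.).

A k state has l = 7.
|L| = ℏ√(7·8) = 2√14 ℏ ≈ 7.483ℏ.
L_z,max = lℏ = 7ℏ.
cos θ_min = 7/√56, so θ_min ≈ 20.70°.

|L| = 2√14 ℏ ≈ 7.483ℏ; L_z,max = 7ℏ; θ_min ≈ 20.70°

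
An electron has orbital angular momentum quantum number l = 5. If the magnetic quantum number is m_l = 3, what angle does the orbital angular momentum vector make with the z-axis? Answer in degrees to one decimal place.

|L| = ℏ√(l(l+1)) = √30 ℏ.
L_z = m_l ℏ = 3ℏ.
cos θ = L_z/|L| = 3/√30, so θ ≈ 56.8°.

θ ≈ 56.8°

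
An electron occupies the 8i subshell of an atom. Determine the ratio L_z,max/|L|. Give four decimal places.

L_z,max/|L| = 0.9258

The 8i subshell has l = 6.
|L| = √42 ℏ ≈ 6.4807ℏ, while L_z,max = lℏ = 6ℏ.
L_z,max/|L| = 6/√42 = 0.9258.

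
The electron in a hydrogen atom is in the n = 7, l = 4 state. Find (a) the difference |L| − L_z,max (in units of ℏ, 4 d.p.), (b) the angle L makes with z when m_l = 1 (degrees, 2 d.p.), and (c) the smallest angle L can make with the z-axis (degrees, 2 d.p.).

|L| − L_z,max = (2√5 − 4)ℏ ≈ 0.4721ℏ.
For m_l = 1: cos θ = 1/√20, θ ≈ 77.08°.
cos θ_min = 4/√20, so θ_min ≈ 26.57°.

|L|−L_z,max ≈ 0.4721ℏ; θ(m_l=1) ≈ 77.08°; θ_min ≈ 26.57°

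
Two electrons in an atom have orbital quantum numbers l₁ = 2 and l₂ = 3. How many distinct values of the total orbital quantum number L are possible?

By the triangle rule, |l₁ − l₂| ≤ L ≤ l₁ + l₂.
L ∈ {1, 2, 3, 4, 5}.
That is 5 values.

5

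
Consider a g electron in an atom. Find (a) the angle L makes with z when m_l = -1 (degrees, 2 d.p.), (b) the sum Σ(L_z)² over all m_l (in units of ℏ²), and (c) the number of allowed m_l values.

For a g orbital, l = 4.
For m_l = -1: cos θ = -1/√20, θ ≈ 102.92°.
Σ m_l² = 60, so Σ(L_z)² = 60 ℏ².
There are 2l+1 = 9 values of m_l.

θ(m_l=-1) ≈ 102.92°; Σ(L_z)² = 60 ℏ²; 9 values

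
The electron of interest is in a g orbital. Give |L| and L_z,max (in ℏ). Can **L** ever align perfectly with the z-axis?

For a g orbital, l = 4.
|L| = 2√5 ℏ ≈ 4.4721ℏ, while L_z,max = lℏ = 4ℏ.
Since |L| > L_z,max, the vector can never point exactly along z; the closest it comes is θ_min = arccos(4/√20) ≈ 26.6°.

No: L_z,max = 4ℏ < |L| = 2√5 ℏ ≈ 4.472ℏ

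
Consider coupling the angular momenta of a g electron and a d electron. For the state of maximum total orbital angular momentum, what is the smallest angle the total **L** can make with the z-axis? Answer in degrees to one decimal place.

L runs from |4 − 2| = 2 to 4 + 2 = 6.
Allowed values: L = 2, 3, 4, 5, 6.
The maximum is L = 6, with |L_tot| = ℏ√(6·7) = √42 ℏ.
The minimum angle with z is arccos(6/√42) ≈ 22.2°.

θ_min ≈ 22.2°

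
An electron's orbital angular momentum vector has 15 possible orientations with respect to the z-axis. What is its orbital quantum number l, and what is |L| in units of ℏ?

l = 7, |L| = 2√14 ℏ ≈ 7.483ℏ

15 = 2l + 1, so l = (15−1)/2 = 7.
|L| = ℏ√(l(l+1)) = ℏ√(7·8) = 2√14 ℏ.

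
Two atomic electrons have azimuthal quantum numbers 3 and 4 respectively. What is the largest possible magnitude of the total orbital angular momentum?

|L_tot|_max = 2√14 ℏ ≈ 7.483ℏ

By the triangle rule, |l₁ − l₂| ≤ L ≤ l₁ + l₂.
So L can be 1, 2, 3, 4, 5, 6, 7.
The largest magnitude corresponds to L = 7: |L_tot| = ℏ√(7·8) = 2√14 ℏ.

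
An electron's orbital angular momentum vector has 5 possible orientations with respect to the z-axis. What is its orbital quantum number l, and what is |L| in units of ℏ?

5 = 2l + 1, so l = (5−1)/2 = 2.
|L| = ℏ√(l(l+1)) = ℏ√(2·3) = √6 ℏ.

l = 2, |L| = √6 ℏ ≈ 2.449ℏ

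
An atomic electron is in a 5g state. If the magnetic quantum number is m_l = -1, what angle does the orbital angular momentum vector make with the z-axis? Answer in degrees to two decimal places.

For 5g, l = 4.
|L| = √(l(l+1)) ℏ = 2√5 ℏ.
L_z = m_l ℏ = −1ℏ.
cos θ = L_z/|L| = -1/√20, so θ ≈ 102.92°.

θ ≈ 102.92°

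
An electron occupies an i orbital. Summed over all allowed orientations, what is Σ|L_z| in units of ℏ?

Σ|L_z| = 42 ℏ

For an i orbital, l = 6.
m_l ∈ {-6, -5, -4, -3, -2, -1, 0, 1, 2, 3, 4, 5, 6}.
Σ|m_l| = 2·6(6+1)/2 = 42.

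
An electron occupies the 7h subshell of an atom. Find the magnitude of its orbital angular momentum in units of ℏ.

For 7h, l = 5.
|L| = ℏ√(l(l+1)) = ℏ√(5·6) = √30 ℏ

|L| = √30 ℏ ≈ 5.477ℏ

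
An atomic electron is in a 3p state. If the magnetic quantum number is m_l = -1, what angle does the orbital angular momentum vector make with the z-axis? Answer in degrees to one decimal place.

For 3p, l = 1.
|L|² = l(l+1)ℏ² = 2ℏ², so |L| = √2 ℏ.
L_z = m_l ℏ = −1ℏ.
cos θ = L_z/|L| = -1/√2, so θ ≈ 135.0°.

θ ≈ 135.0°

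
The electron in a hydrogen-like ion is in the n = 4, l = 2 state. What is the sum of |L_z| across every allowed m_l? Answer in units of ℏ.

Σ|L_z| = 6 ℏ

The allowed m_l values are -2, -1, 0, 1, 2.
Σ|m_l| = 2·2(2+1)/2 = 6.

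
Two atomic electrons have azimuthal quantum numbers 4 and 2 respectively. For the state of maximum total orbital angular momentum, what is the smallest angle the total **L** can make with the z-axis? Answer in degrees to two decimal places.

θ_min ≈ 22.21°

By the triangle rule, |l₁ − l₂| ≤ L ≤ l₁ + l₂.
So L can be 2, 3, 4, 5, 6.
The maximum is L = 6, with |L_tot| = ℏ√(6·7) = √42 ℏ.
The minimum angle with z is arccos(6/√42) ≈ 22.21°.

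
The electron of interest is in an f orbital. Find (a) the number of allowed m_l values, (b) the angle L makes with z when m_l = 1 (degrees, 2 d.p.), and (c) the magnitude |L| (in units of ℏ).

7 values; θ(m_l=1) ≈ 73.22°; |L| = 2√3 ℏ ≈ 3.464ℏ

For an f orbital, l = 3.
There are 2l+1 = 7 values of m_l.
For m_l = 1: cos θ = 1/√12, θ ≈ 73.22°.
|L| = ℏ√(3·4) = 2√3 ℏ ≈ 3.464ℏ.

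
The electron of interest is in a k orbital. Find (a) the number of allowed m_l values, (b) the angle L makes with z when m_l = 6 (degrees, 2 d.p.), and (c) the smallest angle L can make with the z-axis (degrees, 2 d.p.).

15 values; θ(m_l=6) ≈ 36.70°; θ_min ≈ 20.70°

For a k orbital, l = 7.
There are 2l+1 = 15 values of m_l.
For m_l = 6: cos θ = 6/√56, θ ≈ 36.70°.
cos θ_min = 7/√56, so θ_min ≈ 20.70°.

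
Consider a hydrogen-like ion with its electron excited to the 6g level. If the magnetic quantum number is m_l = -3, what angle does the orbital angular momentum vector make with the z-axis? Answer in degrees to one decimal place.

θ ≈ 132.1°

The 6g level has l = 4.
|L|² = l(l+1)ℏ² = 20ℏ², so |L| = 2√5 ℏ.
L_z = m_l ℏ = −3ℏ.
cos θ = L_z/|L| = -3/√20, so θ ≈ 132.1°.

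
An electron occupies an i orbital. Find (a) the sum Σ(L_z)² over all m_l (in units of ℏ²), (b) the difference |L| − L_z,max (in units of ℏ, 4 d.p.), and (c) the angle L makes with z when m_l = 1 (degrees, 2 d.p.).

Σ(L_z)² = 182 ℏ²; |L|−L_z,max ≈ 0.4807ℏ; θ(m_l=1) ≈ 81.12°

An i state has l = 6.
Σ m_l² = 182, so Σ(L_z)² = 182 ℏ².
|L| − L_z,max = (√42 − 6)ℏ ≈ 0.4807ℏ.
For m_l = 1: cos θ = 1/√42, θ ≈ 81.12°.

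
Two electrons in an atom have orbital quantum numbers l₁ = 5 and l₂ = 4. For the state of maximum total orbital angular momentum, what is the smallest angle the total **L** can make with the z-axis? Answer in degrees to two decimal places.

L runs from |5 − 4| = 1 to 5 + 4 = 9.
L ∈ {1, 2, 3, 4, 5, 6, 7, 8, 9}.
The maximum is L = 9, with |L_tot| = ℏ√(9·10) = 3√10 ℏ.
The minimum angle with z is arccos(9/√90) ≈ 18.43°.

θ_min ≈ 18.43°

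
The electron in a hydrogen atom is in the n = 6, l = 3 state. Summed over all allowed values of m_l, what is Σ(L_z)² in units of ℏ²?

Σ(L_z)² = 28 ℏ²

m_l runs from −3 to 3, i.e. {-3, -2, -1, 0, 1, 2, 3}.
Summing m² from −3 to 3: Σ m_l² = 28.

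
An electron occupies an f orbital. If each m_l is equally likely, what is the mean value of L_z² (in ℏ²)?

An f state has l = 3.
m_l ∈ {-3, -2, -1, 0, 1, 2, 3}.
Average of L_z² over 7 states: 28/7 ℏ² = 4 ℏ².

⟨L_z²⟩ = 4 ℏ²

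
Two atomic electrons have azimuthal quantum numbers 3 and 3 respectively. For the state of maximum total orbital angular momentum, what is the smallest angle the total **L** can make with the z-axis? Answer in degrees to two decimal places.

θ_min ≈ 22.21°

Angular momentum addition gives L = |l₁ − l₂|, …, l₁ + l₂.
L ∈ {0, 1, 2, 3, 4, 5, 6}.
The maximum is L = 6, with |L_tot| = ℏ√(6·7) = √42 ℏ.
The minimum angle with z is arccos(6/√42) ≈ 22.21°.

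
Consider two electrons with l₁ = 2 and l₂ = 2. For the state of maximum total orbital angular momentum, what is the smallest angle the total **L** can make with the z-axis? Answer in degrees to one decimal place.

Angular momentum addition gives L = |l₁ − l₂|, …, l₁ + l₂.
Allowed values: L = 0, 1, 2, 3, 4.
The maximum is L = 4, with |L_tot| = ℏ√(4·5) = 2√5 ℏ.
The minimum angle with z is arccos(4/√20) ≈ 26.6°.

θ_min ≈ 26.6°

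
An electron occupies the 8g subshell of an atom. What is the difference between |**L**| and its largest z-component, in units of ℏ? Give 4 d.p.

|L| − L_z,max ≈ 0.4721ℏ

8g means n = 8, l = 4.
|L| = 2√5 ℏ ≈ 4.4721ℏ, while L_z,max = lℏ = 4ℏ.
The difference is (2√5 − 4)ℏ ≈ 0.4721ℏ.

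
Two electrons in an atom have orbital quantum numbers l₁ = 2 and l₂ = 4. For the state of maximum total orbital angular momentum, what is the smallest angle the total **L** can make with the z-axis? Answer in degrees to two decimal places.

Angular momentum addition gives L = |l₁ − l₂|, …, l₁ + l₂.
L ∈ {2, 3, 4, 5, 6}.
The maximum is L = 6, with |L_tot| = ℏ√(6·7) = √42 ℏ.
The minimum angle with z is arccos(6/√42) ≈ 22.21°.

θ_min ≈ 22.21°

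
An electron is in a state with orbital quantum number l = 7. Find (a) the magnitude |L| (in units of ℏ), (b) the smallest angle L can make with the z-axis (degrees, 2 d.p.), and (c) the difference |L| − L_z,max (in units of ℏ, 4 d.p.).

|L| = ℏ√(7·8) = 2√14 ℏ ≈ 7.483ℏ.
cos θ_min = 7/√56, so θ_min ≈ 20.70°.
|L| − L_z,max = (2√14 − 7)ℏ ≈ 0.4833ℏ.

|L| = 2√14 ℏ ≈ 7.483ℏ; θ_min ≈ 20.70°; |L|−L_z,max ≈ 0.4833ℏ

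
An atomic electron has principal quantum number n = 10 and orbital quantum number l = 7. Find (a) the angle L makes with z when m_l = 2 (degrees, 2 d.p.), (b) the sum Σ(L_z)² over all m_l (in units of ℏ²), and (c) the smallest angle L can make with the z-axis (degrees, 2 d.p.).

For m_l = 2: cos θ = 2/√56, θ ≈ 74.50°.
Σ m_l² = 280, so Σ(L_z)² = 280 ℏ².
cos θ_min = 7/√56, so θ_min ≈ 20.70°.

θ(m_l=2) ≈ 74.50°; Σ(L_z)² = 280 ℏ²; θ_min ≈ 20.70°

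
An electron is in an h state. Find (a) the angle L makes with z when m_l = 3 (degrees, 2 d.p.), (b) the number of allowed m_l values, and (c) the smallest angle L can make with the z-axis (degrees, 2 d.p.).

An h state has l = 5.
For m_l = 3: cos θ = 3/√30, θ ≈ 56.79°.
There are 2l+1 = 11 values of m_l.
cos θ_min = 5/√30, so θ_min ≈ 24.09°.

θ(m_l=3) ≈ 56.79°; 11 values; θ_min ≈ 24.09°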